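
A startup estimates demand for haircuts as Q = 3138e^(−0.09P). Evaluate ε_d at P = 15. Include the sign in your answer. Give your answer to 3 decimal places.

-1.350

At P = 15, Q = 813.496.
dQ/dP = −0.09·3138e^(−0.09P) = −0.09Q = -73.215.
ε = (dQ/dP)(P/Q) = (-73.215)(15/813.496).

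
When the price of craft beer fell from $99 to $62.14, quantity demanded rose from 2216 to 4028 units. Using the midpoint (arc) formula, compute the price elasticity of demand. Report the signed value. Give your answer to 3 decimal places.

ΔQ = 4028 − 2216 = 1812; ΔP = 62.14 − 99 = -36.86.
Midpoints: P̄ = 80.57, Q̄ = 3122.0.
ε = (ΔQ/ΔP)(P̄/Q̄) = (1812/-36.86)(80.57/3122.0).

-1.269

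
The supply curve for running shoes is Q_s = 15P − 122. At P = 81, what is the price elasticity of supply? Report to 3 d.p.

At P = 81, Q_s = 1093.
dQ_s/dP = 15.
ε_s = (dQ_s/dP)(P/Q_s) = (15)(81/1093).

1.112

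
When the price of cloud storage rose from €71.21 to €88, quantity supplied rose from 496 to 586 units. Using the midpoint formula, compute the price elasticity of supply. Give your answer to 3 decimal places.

0.789

ΔQ = 586 − 496 = 90; ΔP = 88 − 71.21 = 16.79.
Midpoints: P̄ = 79.60, Q̄ = 541.0.
ε_s = (ΔQ/ΔP)(P̄/Q̄) = (90/16.79)(79.60/541.0).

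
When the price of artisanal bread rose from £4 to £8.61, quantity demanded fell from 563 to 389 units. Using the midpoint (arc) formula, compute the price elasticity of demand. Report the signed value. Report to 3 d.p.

ΔQ = 389 − 563 = -174; ΔP = 8.61 − 4 = 4.61.
Midpoints: P̄ = 6.30, Q̄ = 476.0.
ε = (ΔQ/ΔP)(P̄/Q̄) = (-174/4.61)(6.30/476.0).

-0.500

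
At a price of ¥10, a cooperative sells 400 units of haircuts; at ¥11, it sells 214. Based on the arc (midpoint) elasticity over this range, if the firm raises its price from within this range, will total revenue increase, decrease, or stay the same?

Arc ε = (-186/1)(10.50/307.0) ≈ -6.362.
|ε| = 6.36 > 1, so demand is elastic. A price rise therefore reduces total revenue.

decrease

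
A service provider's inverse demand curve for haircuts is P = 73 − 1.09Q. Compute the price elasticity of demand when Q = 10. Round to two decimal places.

At Q = 10, P = 73 − 1.09(10) = 62.10.
dP/dQ = −1.09, so dQ/dP = 1/(−1.09) = -0.917.
ε = (dQ/dP)(P/Q) = (-0.917)(62.10/10).

-5.70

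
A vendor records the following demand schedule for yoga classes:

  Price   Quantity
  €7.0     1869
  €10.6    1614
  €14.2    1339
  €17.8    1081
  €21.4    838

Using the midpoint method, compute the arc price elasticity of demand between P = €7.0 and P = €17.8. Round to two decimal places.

At P = 7.0, Q = 1869; at P = 17.8, Q = 1081.
ΔQ = -788, ΔP = 10.8. Midpoints: P̄ = 12.40, Q̄ = 1475.0.
ε = (ΔQ/ΔP)(P̄/Q̄) = (-788/10.8)(12.40/1475.0).

-0.61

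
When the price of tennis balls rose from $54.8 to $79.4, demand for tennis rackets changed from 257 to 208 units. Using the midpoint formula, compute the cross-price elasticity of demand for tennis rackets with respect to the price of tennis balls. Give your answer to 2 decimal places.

-0.57

ΔQ_x = 208 − 257 = -49; ΔP_y = 79.4 − 54.8 = 24.6.
Midpoints: P̄_y = 67.10, Q̄_x = 232.5.
ε_xy = (ΔQ_x/ΔP_y)(P̄_y/Q̄_x) = (-49/24.6)(67.10/232.5).
ε_xy < 0, so the goods are complements.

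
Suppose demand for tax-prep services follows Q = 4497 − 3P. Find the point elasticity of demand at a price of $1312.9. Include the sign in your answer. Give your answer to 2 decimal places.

At P = 1312.9, Q = 558.300.
dQ/dP = −3.
ε = (dQ/dP)(P/Q) = (-3)(1312.9/558.300).

-7.05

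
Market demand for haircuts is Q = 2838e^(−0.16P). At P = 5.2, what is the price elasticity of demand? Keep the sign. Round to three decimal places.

-0.832

At P = 5.2, Q = 1235.035.
dQ/dP = −0.16·2838e^(−0.16P) = −0.16Q = -197.606.
ε = (dQ/dP)(P/Q) = (-197.606)(5.2/1235.035).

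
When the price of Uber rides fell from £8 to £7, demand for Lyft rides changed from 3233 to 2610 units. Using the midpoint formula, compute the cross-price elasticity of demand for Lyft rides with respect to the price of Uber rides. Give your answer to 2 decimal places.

ΔQ_x = 2610 − 3233 = -623; ΔP_y = 7 − 8 = -1.
Midpoints: P̄_y = 7.50, Q̄_x = 2921.5.
ε_xy = (ΔQ_x/ΔP_y)(P̄_y/Q̄_x) = (-623/-1)(7.50/2921.5).

1.60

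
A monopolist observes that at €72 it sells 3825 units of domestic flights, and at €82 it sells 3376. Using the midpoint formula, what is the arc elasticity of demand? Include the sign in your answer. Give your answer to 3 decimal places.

-0.960

ΔQ = 3376 − 3825 = -449; ΔP = 82 − 72 = 10.
Midpoints: P̄ = 77.00, Q̄ = 3600.5.
ε = (ΔQ/ΔP)(P̄/Q̄) = (-449/10)(77.00/3600.5).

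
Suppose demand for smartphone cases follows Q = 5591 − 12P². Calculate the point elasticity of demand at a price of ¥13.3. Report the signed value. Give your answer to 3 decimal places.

-1.224

At P = 13.3, Q = 3468.320.
dQ/dP = −24P = -319.200.
ε = (dQ/dP)(P/Q) = (-319.200)(13.3/3468.320).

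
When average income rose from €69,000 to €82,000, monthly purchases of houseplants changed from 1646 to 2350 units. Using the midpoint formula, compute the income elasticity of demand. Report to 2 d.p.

2.05

ΔQ = 704, ΔI = 13000. Midpoints: Ī = 75,500, Q̄ = 1998.0.
ε_I = (ΔQ/ΔI)(Ī/Q̄) = (704/13000)(75500/1998.0).
ε_I > 0, so the good is normal.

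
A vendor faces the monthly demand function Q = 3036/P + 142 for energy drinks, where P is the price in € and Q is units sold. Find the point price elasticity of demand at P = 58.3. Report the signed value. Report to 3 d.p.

At P = 58.3, Q = 194.075.
dQ/dP = −3036/P² = -0.893.
ε = (dQ/dP)(P/Q) = (-0.893)(58.3/194.075).

-0.268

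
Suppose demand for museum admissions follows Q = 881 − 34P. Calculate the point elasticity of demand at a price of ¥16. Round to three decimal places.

-1.614

At P = 16, Q = 337.
dQ/dP = −34.
ε = (dQ/dP)(P/Q) = (-34)(16/337).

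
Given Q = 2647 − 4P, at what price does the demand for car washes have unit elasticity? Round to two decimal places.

For linear demand Q = a − bP, ε = −bP/(a − bP). |ε| = 1 when bP = a − bP, i.e. P = a/(2b).
P = 2647/(2·4) = 2647/8 = 330.8750.

330.88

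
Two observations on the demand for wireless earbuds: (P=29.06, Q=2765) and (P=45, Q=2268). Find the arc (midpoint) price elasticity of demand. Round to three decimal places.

ΔQ = 2268 − 2765 = -497; ΔP = 45 − 29.06 = 15.94.
Midpoints: P̄ = 37.03, Q̄ = 2516.5.
ε = (ΔQ/ΔP)(P̄/Q̄) = (-497/15.94)(37.03/2516.5).

-0.459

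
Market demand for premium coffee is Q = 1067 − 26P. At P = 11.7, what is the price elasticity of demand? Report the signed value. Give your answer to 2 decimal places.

-0.40

At P = 11.7, Q = 762.800.
dQ/dP = −26.
ε = (dQ/dP)(P/Q) = (-26)(11.7/762.800).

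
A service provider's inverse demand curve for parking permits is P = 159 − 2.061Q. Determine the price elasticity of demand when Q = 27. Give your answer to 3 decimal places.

-1.857

At Q = 27, P = 159 − 2.061(27) = 103.35.
dP/dQ = −2.061, so dQ/dP = 1/(−2.061) = -0.485.
ε = (dQ/dP)(P/Q) = (-0.485)(103.35/27).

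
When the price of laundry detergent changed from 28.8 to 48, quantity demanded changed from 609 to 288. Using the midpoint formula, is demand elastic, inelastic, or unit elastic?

Arc ε ≈ -1.431.
|ε| = 1.43 > 1.

elastic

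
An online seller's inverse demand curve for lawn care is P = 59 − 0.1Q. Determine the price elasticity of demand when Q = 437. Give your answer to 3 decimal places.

At Q = 437, P = 59 − 0.1(437) = 15.30.
dP/dQ = −0.1, so dQ/dP = 1/(−0.1) = -10.000.
ε = (dQ/dP)(P/Q) = (-10.000)(15.30/437).

-0.350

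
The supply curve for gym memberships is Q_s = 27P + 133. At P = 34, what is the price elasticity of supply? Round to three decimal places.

At P = 34, Q_s = 1051.
dQ_s/dP = 27.
ε_s = (dQ_s/dP)(P/Q_s) = (27)(34/1051).

0.873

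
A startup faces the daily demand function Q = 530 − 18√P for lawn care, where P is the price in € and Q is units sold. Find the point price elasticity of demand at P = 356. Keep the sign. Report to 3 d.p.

-0.892

At P = 356, Q = 190.377.
dQ/dP = −18/(2√P) = -0.477.
ε = (dQ/dP)(P/Q) = (-0.477)(356/190.377).
|ε| < 1, so demand is inelastic at this price.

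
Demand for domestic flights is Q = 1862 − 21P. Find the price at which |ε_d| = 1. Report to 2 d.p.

44.33

For linear demand Q = a − bP, ε = −bP/(a − bP). |ε| = 1 when bP = a − bP, i.e. P = a/(2b).
P = 1862/(2·21) = 1862/42 = 44.3333.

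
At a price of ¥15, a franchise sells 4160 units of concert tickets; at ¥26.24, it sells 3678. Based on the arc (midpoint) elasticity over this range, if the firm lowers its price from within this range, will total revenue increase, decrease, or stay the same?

decrease

Arc ε = (-482/11.24)(20.62/3919.0) ≈ -0.226.
|ε| = 0.23 < 1, so demand is inelastic. A price cut therefore reduces total revenue.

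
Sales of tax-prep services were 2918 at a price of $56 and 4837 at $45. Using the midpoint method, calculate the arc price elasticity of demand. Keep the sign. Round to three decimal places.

-2.272

ΔQ = 4837 − 2918 = 1919; ΔP = 45 − 56 = -11.
Midpoints: P̄ = 50.50, Q̄ = 3877.5.
ε = (ΔQ/ΔP)(P̄/Q̄) = (1919/-11)(50.50/3877.5).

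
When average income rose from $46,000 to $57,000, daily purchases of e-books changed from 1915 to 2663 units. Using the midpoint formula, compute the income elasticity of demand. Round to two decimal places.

ΔQ = 748, ΔI = 11000. Midpoints: Ī = 51,500, Q̄ = 2289.0.
ε_I = (ΔQ/ΔI)(Ī/Q̄) = (748/11000)(51500/2289.0).
ε_I > 0, so the good is normal.

1.53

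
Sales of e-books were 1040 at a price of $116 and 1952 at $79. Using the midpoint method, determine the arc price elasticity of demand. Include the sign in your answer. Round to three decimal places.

ΔQ = 1952 − 1040 = 912; ΔP = 79 − 116 = -37.
Midpoints: P̄ = 97.50, Q̄ = 1496.0.
ε = (ΔQ/ΔP)(P̄/Q̄) = (912/-37)(97.50/1496.0).

-1.606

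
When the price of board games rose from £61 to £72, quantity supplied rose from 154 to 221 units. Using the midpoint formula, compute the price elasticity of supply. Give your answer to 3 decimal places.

ΔQ = 221 − 154 = 67; ΔP = 72 − 61 = 11.
Midpoints: P̄ = 66.50, Q̄ = 187.5.
ε_s = (ΔQ/ΔP)(P̄/Q̄) = (67/11)(66.50/187.5).

2.160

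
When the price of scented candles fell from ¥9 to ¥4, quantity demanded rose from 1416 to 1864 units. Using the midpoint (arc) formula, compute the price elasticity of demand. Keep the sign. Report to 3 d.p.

-0.355

ΔQ = 1864 − 1416 = 448; ΔP = 4 − 9 = -5.
Midpoints: P̄ = 6.50, Q̄ = 1640.0.
ε = (ΔQ/ΔP)(P̄/Q̄) = (448/-5)(6.50/1640.0).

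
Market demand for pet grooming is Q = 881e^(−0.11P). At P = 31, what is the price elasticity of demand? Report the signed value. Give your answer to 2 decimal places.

-3.41

At P = 31, Q = 29.109.
dQ/dP = −0.11·881e^(−0.11P) = −0.11Q = -3.202.
ε = (dQ/dP)(P/Q) = (-3.202)(31/29.109).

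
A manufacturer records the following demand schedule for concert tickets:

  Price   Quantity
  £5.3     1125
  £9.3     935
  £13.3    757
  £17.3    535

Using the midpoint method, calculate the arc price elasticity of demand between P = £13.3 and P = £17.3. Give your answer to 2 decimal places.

-1.31

At P = 13.3, Q = 757; at P = 17.3, Q = 535.
ΔQ = -222, ΔP = 4.0. Midpoints: P̄ = 15.30, Q̄ = 646.0.
ε = (ΔQ/ΔP)(P̄/Q̄) = (-222/4.0)(15.30/646.0).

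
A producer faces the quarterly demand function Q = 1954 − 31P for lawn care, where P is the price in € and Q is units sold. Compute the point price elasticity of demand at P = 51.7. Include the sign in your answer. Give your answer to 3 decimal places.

At P = 51.7, Q = 351.300.
dQ/dP = −31.
ε = (dQ/dP)(P/Q) = (-31)(51.7/351.300).
|ε| > 1, so demand is elastic at this price.

-4.562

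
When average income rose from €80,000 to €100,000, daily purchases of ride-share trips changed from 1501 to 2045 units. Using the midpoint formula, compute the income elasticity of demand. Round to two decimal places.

ΔQ = 544, ΔI = 20000. Midpoints: Ī = 90,000, Q̄ = 1773.0.
ε_I = (ΔQ/ΔI)(Ī/Q̄) = (544/20000)(90000/1773.0).

1.38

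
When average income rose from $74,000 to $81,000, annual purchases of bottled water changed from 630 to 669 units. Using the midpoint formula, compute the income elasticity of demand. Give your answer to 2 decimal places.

0.66

ΔQ = 39, ΔI = 7000. Midpoints: Ī = 77,500, Q̄ = 649.5.
ε_I = (ΔQ/ΔI)(Ī/Q̄) = (39/7000)(77500/649.5).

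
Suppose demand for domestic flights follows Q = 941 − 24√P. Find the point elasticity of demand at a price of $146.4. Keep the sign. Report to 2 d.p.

At P = 146.4, Q = 650.610.
dQ/dP = −24/(2√P) = -0.992.
ε = (dQ/dP)(P/Q) = (-0.992)(146.4/650.610).

-0.22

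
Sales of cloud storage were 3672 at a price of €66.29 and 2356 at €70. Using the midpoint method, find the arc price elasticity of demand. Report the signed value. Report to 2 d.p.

ΔQ = 2356 − 3672 = -1316; ΔP = 70 − 66.29 = 3.71.
Midpoints: P̄ = 68.15, Q̄ = 3014.0.
ε = (ΔQ/ΔP)(P̄/Q̄) = (-1316/3.71)(68.15/3014.0).

-8.02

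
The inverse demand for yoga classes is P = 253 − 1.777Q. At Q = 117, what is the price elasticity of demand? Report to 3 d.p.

At Q = 117, P = 253 − 1.777(117) = 45.09.
dP/dQ = −1.777, so dQ/dP = 1/(−1.777) = -0.563.
ε = (dQ/dP)(P/Q) = (-0.563)(45.09/117).

-0.217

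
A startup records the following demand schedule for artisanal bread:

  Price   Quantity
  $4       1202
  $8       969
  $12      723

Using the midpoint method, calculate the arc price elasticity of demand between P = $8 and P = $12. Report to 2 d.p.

At P = 8, Q = 969; at P = 12, Q = 723.
ΔQ = -246, ΔP = 4. Midpoints: P̄ = 10.00, Q̄ = 846.0.
ε = (ΔQ/ΔP)(P̄/Q̄) = (-246/4)(10.00/846.0).

-0.73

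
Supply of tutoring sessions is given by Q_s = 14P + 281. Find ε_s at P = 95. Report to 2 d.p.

0.83

At P = 95, Q_s = 1611.
dQ_s/dP = 14.
ε_s = (dQ_s/dP)(P/Q_s) = (14)(95/1611).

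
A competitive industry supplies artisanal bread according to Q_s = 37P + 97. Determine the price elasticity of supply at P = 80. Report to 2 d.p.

0.97

At P = 80, Q_s = 3057.
dQ_s/dP = 37.
ε_s = (dQ_s/dP)(P/Q_s) = (37)(80/3057).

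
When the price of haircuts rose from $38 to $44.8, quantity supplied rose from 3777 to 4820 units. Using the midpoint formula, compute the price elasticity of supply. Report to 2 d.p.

ΔQ = 4820 − 3777 = 1043; ΔP = 44.8 − 38 = 6.8.
Midpoints: P̄ = 41.40, Q̄ = 4298.5.
ε_s = (ΔQ/ΔP)(P̄/Q̄) = (1043/6.8)(41.40/4298.5).

1.48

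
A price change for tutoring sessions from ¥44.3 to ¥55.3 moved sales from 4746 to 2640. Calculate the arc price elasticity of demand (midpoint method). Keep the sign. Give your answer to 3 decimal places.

ΔQ = 2640 − 4746 = -2106; ΔP = 55.3 − 44.3 = 11.
Midpoints: P̄ = 49.80, Q̄ = 3693.0.
ε = (ΔQ/ΔP)(P̄/Q̄) = (-2106/11)(49.80/3693.0).

-2.582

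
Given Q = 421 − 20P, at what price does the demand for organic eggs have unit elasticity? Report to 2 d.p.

10.53

For linear demand Q = a − bP, ε = −bP/(a − bP). |ε| = 1 when bP = a − bP, i.e. P = a/(2b).
P = 421/(2·20) = 421/40 = 10.5250.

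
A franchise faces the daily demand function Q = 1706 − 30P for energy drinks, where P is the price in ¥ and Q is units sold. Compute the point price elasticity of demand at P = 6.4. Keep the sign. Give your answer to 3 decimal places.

At P = 6.4, Q = 1514.
dQ/dP = −30.
ε = (dQ/dP)(P/Q) = (-30)(6.4/1514).
|ε| < 1, so demand is inelastic at this price.

-0.127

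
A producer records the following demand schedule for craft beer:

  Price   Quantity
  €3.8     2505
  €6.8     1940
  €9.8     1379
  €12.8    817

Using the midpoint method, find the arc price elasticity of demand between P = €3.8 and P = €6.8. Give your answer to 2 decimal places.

-0.45

At P = 3.8, Q = 2505; at P = 6.8, Q = 1940.
ΔQ = -565, ΔP = 3.0. Midpoints: P̄ = 5.30, Q̄ = 2222.5.
ε = (ΔQ/ΔP)(P̄/Q̄) = (-565/3.0)(5.30/2222.5).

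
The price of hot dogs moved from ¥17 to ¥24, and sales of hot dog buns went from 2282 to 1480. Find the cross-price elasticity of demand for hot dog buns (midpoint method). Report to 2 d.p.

ΔQ_x = 1480 − 2282 = -802; ΔP_y = 24 − 17 = 7.
Midpoints: P̄_y = 20.50, Q̄_x = 1881.0.
ε_xy = (ΔQ_x/ΔP_y)(P̄_y/Q̄_x) = (-802/7)(20.50/1881.0).

-1.25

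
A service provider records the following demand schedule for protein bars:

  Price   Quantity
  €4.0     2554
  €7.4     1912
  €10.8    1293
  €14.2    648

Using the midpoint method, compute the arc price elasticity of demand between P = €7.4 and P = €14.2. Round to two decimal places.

-1.57

At P = 7.4, Q = 1912; at P = 14.2, Q = 648.
ΔQ = -1264, ΔP = 6.8. Midpoints: P̄ = 10.80, Q̄ = 1280.0.
ε = (ΔQ/ΔP)(P̄/Q̄) = (-1264/6.8)(10.80/1280.0).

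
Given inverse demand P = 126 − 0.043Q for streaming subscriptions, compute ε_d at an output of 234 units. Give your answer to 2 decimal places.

-11.52

At Q = 234, P = 126 − 0.043(234) = 115.94.
dP/dQ = −0.043, so dQ/dP = 1/(−0.043) = -23.256.
ε = (dQ/dP)(P/Q) = (-23.256)(115.94/234).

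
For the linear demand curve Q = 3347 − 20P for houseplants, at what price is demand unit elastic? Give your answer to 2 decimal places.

For linear demand Q = a − bP, ε = −bP/(a − bP). |ε| = 1 when bP = a − bP, i.e. P = a/(2b).
P = 3347/(2·20) = 3347/40 = 83.6750.

83.68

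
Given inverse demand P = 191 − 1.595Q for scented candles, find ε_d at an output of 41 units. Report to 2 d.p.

-1.92

At Q = 41, P = 191 − 1.595(41) = 125.61.
dP/dQ = −1.595, so dQ/dP = 1/(−1.595) = -0.627.
ε = (dQ/dP)(P/Q) = (-0.627)(125.61/41).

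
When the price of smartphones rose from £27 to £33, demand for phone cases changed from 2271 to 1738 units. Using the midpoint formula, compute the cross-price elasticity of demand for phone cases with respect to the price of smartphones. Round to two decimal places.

-1.33

ΔQ_x = 1738 − 2271 = -533; ΔP_y = 33 − 27 = 6.
Midpoints: P̄_y = 30.00, Q̄_x = 2004.5.
ε_xy = (ΔQ_x/ΔP_y)(P̄_y/Q̄_x) = (-533/6)(30.00/2004.5).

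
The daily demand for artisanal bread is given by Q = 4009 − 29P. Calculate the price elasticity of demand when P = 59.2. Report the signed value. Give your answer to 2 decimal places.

At P = 59.2, Q = 2292.200.
dQ/dP = −29.
ε = (dQ/dP)(P/Q) = (-29)(59.2/2292.200).

-0.75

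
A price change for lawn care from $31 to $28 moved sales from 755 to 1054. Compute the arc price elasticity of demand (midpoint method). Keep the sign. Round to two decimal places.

ΔQ = 1054 − 755 = 299; ΔP = 28 − 31 = -3.
Midpoints: P̄ = 29.50, Q̄ = 904.5.
ε = (ΔQ/ΔP)(P̄/Q̄) = (299/-3)(29.50/904.5).

-3.25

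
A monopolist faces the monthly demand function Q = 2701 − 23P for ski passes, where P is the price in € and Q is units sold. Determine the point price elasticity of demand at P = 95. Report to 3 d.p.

At P = 95, Q = 516.
dQ/dP = −23.
ε = (dQ/dP)(P/Q) = (-23)(95/516).

-4.234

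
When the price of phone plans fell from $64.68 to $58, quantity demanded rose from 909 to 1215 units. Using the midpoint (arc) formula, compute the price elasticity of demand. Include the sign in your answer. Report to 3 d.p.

-2.646

ΔQ = 1215 − 909 = 306; ΔP = 58 − 64.68 = -6.68.
Midpoints: P̄ = 61.34, Q̄ = 1062.0.
ε = (ΔQ/ΔP)(P̄/Q̄) = (306/-6.68)(61.34/1062.0).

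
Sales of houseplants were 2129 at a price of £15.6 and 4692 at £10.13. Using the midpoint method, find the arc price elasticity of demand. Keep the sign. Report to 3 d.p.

-1.767

ΔQ = 4692 − 2129 = 2563; ΔP = 10.13 − 15.6 = -5.47.
Midpoints: P̄ = 12.87, Q̄ = 3410.5.
ε = (ΔQ/ΔP)(P̄/Q̄) = (2563/-5.47)(12.87/3410.5).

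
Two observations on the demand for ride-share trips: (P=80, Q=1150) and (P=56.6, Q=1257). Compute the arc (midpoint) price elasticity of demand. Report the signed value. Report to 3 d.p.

ΔQ = 1257 − 1150 = 107; ΔP = 56.6 − 80 = -23.4.
Midpoints: P̄ = 68.30, Q̄ = 1203.5.
ε = (ΔQ/ΔP)(P̄/Q̄) = (107/-23.4)(68.30/1203.5).

-0.260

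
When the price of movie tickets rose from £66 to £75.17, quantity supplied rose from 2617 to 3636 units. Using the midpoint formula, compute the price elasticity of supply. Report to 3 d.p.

ΔQ = 3636 − 2617 = 1019; ΔP = 75.17 − 66 = 9.17.
Midpoints: P̄ = 70.59, Q̄ = 3126.5.
ε_s = (ΔQ/ΔP)(P̄/Q̄) = (1019/9.17)(70.59/3126.5).

2.509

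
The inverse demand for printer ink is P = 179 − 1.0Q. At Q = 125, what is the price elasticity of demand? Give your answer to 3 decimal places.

-0.432

At Q = 125, P = 179 − 1.0(125) = 54.00.
dP/dQ = −1.0, so dQ/dP = 1/(−1.0) = -1.000.
ε = (dQ/dP)(P/Q) = (-1.000)(54.00/125).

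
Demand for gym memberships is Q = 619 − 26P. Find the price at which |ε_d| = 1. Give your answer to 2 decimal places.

11.90

For linear demand Q = a − bP, ε = −bP/(a − bP). |ε| = 1 when bP = a − bP, i.e. P = a/(2b).
P = 619/(2·26) = 619/52 = 11.9038.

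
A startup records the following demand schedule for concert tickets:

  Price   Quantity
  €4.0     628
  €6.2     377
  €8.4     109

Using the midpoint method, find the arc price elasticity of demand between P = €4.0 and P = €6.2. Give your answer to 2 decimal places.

At P = 4.0, Q = 628; at P = 6.2, Q = 377.
ΔQ = -251, ΔP = 2.2. Midpoints: P̄ = 5.10, Q̄ = 502.5.
ε = (ΔQ/ΔP)(P̄/Q̄) = (-251/2.2)(5.10/502.5).

-1.16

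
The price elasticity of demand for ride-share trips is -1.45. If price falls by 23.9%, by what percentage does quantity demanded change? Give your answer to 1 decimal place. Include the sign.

%ΔQ ≈ ε × %ΔP = (-1.45)(-23.9%) = 34.65%.

34.7%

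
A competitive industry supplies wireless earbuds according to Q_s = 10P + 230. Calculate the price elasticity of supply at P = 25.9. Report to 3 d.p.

0.530

At P = 25.9, Q_s = 489.
dQ_s/dP = 10.
ε_s = (dQ_s/dP)(P/Q_s) = (10)(25.9/489).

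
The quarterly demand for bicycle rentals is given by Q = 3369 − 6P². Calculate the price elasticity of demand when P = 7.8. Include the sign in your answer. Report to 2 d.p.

At P = 7.8, Q = 3003.960.
dQ/dP = −12P = -93.600.
ε = (dQ/dP)(P/Q) = (-93.600)(7.8/3003.960).
|ε| < 1, so demand is inelastic at this price.

-0.24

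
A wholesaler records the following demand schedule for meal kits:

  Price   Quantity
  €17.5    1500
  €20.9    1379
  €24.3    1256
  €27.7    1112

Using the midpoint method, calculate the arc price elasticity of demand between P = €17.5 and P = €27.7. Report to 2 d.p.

At P = 17.5, Q = 1500; at P = 27.7, Q = 1112.
ΔQ = -388, ΔP = 10.2. Midpoints: P̄ = 22.60, Q̄ = 1306.0.
ε = (ΔQ/ΔP)(P̄/Q̄) = (-388/10.2)(22.60/1306.0).

-0.66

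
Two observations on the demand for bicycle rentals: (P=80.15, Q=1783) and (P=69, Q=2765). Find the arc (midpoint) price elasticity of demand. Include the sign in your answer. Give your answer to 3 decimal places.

ΔQ = 2765 − 1783 = 982; ΔP = 69 − 80.15 = -11.15.
Midpoints: P̄ = 74.58, Q̄ = 2274.0.
ε = (ΔQ/ΔP)(P̄/Q̄) = (982/-11.15)(74.58/2274.0).

-2.888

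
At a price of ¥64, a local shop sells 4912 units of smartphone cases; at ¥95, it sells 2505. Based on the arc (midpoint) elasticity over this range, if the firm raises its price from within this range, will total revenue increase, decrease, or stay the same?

Arc ε = (-2407/31)(79.50/3708.5) ≈ -1.664.
|ε| = 1.66 > 1, so demand is elastic. A price rise therefore reduces total revenue.

decrease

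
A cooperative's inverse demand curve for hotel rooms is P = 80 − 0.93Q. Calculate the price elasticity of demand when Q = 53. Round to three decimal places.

At Q = 53, P = 80 − 0.93(53) = 30.71.
dP/dQ = −0.93, so dQ/dP = 1/(−0.93) = -1.075.
ε = (dQ/dP)(P/Q) = (-1.075)(30.71/53).

-0.623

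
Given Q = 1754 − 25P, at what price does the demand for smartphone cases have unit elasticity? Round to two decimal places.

35.08

For linear demand Q = a − bP, ε = −bP/(a − bP). |ε| = 1 when bP = a − bP, i.e. P = a/(2b).
P = 1754/(2·25) = 1754/50 = 35.0800.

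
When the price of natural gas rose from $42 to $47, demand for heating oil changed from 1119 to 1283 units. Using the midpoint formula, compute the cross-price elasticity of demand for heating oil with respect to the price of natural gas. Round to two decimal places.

1.22

ΔQ_x = 1283 − 1119 = 164; ΔP_y = 47 − 42 = 5.
Midpoints: P̄_y = 44.50, Q̄_x = 1201.0.
ε_xy = (ΔQ_x/ΔP_y)(P̄_y/Q̄_x) = (164/5)(44.50/1201.0).
ε_xy > 0, so the goods are substitutes.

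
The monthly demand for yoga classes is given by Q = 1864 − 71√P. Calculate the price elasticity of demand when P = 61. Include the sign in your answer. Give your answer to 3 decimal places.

At P = 61, Q = 1309.472.
dQ/dP = −71/(2√P) = -4.545.
ε = (dQ/dP)(P/Q) = (-4.545)(61/1309.472).

-0.212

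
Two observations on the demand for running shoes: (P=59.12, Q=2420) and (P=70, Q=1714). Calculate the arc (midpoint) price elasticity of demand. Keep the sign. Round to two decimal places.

-2.03

ΔQ = 1714 − 2420 = -706; ΔP = 70 − 59.12 = 10.88.
Midpoints: P̄ = 64.56, Q̄ = 2067.0.
ε = (ΔQ/ΔP)(P̄/Q̄) = (-706/10.88)(64.56/2067.0).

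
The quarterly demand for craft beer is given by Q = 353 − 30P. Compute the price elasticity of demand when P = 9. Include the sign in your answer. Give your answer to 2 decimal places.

At P = 9, Q = 83.
dQ/dP = −30.
ε = (dQ/dP)(P/Q) = (-30)(9/83).
|ε| > 1, so demand is elastic at this price.

-3.25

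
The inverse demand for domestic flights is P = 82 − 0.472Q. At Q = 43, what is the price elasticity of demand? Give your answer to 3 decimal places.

-3.040

At Q = 43, P = 82 − 0.472(43) = 61.70.
dP/dQ = −0.472, so dQ/dP = 1/(−0.472) = -2.119.
ε = (dQ/dP)(P/Q) = (-2.119)(61.70/43).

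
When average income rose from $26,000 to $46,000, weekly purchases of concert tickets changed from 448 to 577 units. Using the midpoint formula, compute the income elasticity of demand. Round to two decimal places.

ΔQ = 129, ΔI = 20000. Midpoints: Ī = 36,000, Q̄ = 512.5.
ε_I = (ΔQ/ΔI)(Ī/Q̄) = (129/20000)(36000/512.5).
ε_I > 0, so the good is normal.

0.45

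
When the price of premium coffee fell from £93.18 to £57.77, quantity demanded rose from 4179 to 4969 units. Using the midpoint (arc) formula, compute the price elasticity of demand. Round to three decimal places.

ΔQ = 4969 − 4179 = 790; ΔP = 57.77 − 93.18 = -35.41.
Midpoints: P̄ = 75.48, Q̄ = 4574.0.
ε = (ΔQ/ΔP)(P̄/Q̄) = (790/-35.41)(75.48/4574.0).

-0.368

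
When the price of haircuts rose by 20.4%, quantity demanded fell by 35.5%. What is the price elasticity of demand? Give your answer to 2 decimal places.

-1.74

ε = %ΔQ / %ΔP = (-35.5)/(20.4) = -1.740.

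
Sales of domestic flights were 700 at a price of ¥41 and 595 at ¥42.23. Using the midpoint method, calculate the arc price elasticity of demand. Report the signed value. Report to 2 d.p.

ΔQ = 595 − 700 = -105; ΔP = 42.23 − 41 = 1.23.
Midpoints: P̄ = 41.61, Q̄ = 647.5.
ε = (ΔQ/ΔP)(P̄/Q̄) = (-105/1.23)(41.61/647.5).

-5.49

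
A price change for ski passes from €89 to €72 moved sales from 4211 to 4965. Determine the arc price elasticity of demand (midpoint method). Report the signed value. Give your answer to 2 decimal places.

ΔQ = 4965 − 4211 = 754; ΔP = 72 − 89 = -17.
Midpoints: P̄ = 80.50, Q̄ = 4588.0.
ε = (ΔQ/ΔP)(P̄/Q̄) = (754/-17)(80.50/4588.0).

-0.78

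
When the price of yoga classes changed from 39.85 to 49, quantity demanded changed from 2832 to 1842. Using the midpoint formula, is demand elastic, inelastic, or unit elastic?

Arc ε ≈ -2.057.
|ε| = 2.06 > 1.

elastic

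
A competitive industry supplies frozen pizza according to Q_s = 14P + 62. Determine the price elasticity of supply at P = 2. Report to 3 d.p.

0.311

At P = 2, Q_s = 90.
dQ_s/dP = 14.
ε_s = (dQ_s/dP)(P/Q_s) = (14)(2/90).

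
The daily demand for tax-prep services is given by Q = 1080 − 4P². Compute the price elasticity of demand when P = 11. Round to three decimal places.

At P = 11, Q = 596.
dQ/dP = −8P = -88.
ε = (dQ/dP)(P/Q) = (-88)(11/596).
|ε| > 1, so demand is elastic at this price.

-1.624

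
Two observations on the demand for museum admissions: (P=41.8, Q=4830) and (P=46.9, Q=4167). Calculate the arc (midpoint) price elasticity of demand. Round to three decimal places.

ΔQ = 4167 − 4830 = -663; ΔP = 46.9 − 41.8 = 5.1.
Midpoints: P̄ = 44.35, Q̄ = 4498.5.
ε = (ΔQ/ΔP)(P̄/Q̄) = (-663/5.1)(44.35/4498.5).

-1.282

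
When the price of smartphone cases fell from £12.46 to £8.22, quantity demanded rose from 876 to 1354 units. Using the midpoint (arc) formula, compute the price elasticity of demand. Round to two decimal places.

-1.05

ΔQ = 1354 − 876 = 478; ΔP = 8.22 − 12.46 = -4.24.
Midpoints: P̄ = 10.34, Q̄ = 1115.0.
ε = (ΔQ/ΔP)(P̄/Q̄) = (478/-4.24)(10.34/1115.0).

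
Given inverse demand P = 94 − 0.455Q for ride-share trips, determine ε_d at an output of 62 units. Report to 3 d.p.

-2.332

At Q = 62, P = 94 − 0.455(62) = 65.79.
dP/dQ = −0.455, so dQ/dP = 1/(−0.455) = -2.198.
ε = (dQ/dP)(P/Q) = (-2.198)(65.79/62).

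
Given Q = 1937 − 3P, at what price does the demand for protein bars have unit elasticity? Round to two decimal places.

For linear demand Q = a − bP, ε = −bP/(a − bP). |ε| = 1 when bP = a − bP, i.e. P = a/(2b).
P = 1937/(2·3) = 1937/6 = 322.8333.

322.83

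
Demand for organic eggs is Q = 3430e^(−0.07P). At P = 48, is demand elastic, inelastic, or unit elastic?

elastic

Q = 119.142, dQ/dP = -8.340.
ε = (dQ/dP)(P/Q) ≈ -3.360.
|ε| = 3.36 > 1.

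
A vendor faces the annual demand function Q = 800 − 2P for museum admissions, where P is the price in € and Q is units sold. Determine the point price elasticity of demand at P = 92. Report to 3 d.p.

-0.299

At P = 92, Q = 616.
dQ/dP = −2.
ε = (dQ/dP)(P/Q) = (-2)(92/616).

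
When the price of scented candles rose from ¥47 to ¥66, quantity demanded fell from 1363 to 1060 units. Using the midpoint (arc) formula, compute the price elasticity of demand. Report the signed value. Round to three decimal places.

-0.744

ΔQ = 1060 − 1363 = -303; ΔP = 66 − 47 = 19.
Midpoints: P̄ = 56.50, Q̄ = 1211.5.
ε = (ΔQ/ΔP)(P̄/Q̄) = (-303/19)(56.50/1211.5).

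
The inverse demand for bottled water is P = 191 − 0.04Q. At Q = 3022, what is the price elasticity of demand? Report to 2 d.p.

At Q = 3022, P = 191 − 0.04(3022) = 70.12.
dP/dQ = −0.04, so dQ/dP = 1/(−0.04) = -25.000.
ε = (dQ/dP)(P/Q) = (-25.000)(70.12/3022).

-0.58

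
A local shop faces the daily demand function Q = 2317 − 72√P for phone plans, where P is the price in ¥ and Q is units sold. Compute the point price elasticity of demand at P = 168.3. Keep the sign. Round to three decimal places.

-0.338

At P = 168.3, Q = 1382.940.
dQ/dP = −72/(2√P) = -2.775.
ε = (dQ/dP)(P/Q) = (-2.775)(168.3/1382.940).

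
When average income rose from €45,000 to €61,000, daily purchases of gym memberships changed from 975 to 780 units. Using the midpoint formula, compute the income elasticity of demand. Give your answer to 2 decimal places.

ΔQ = -195, ΔI = 16000. Midpoints: Ī = 53,000, Q̄ = 877.5.
ε_I = (ΔQ/ΔI)(Ī/Q̄) = (-195/16000)(53000/877.5).

-0.74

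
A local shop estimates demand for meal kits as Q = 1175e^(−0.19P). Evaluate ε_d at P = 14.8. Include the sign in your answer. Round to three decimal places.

At P = 14.8, Q = 70.600.
dQ/dP = −0.19·1175e^(−0.19P) = −0.19Q = -13.414.
ε = (dQ/dP)(P/Q) = (-13.414)(14.8/70.600).

-2.812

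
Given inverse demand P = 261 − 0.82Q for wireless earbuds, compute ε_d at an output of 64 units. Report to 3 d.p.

At Q = 64, P = 261 − 0.82(64) = 208.52.
dP/dQ = −0.82, so dQ/dP = 1/(−0.82) = -1.220.
ε = (dQ/dP)(P/Q) = (-1.220)(208.52/64).

-3.973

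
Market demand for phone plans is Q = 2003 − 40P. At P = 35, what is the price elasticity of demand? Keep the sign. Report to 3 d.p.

At P = 35, Q = 603.
dQ/dP = −40.
ε = (dQ/dP)(P/Q) = (-40)(35/603).
|ε| > 1, so demand is elastic at this price.

-2.322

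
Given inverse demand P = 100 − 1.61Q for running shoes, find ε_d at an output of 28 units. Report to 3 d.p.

-1.218

At Q = 28, P = 100 − 1.61(28) = 54.92.
dP/dQ = −1.61, so dQ/dP = 1/(−1.61) = -0.621.
ε = (dQ/dP)(P/Q) = (-0.621)(54.92/28).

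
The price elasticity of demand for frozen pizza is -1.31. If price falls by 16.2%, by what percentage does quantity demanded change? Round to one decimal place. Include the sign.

21.2%

%ΔQ ≈ ε × %ΔP = (-1.31)(-16.2%) = 21.22%.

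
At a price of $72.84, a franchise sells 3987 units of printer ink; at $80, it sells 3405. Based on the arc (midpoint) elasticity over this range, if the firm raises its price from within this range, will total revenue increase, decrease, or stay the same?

decrease

Arc ε = (-582/7.16)(76.42/3696.0) ≈ -1.681.
|ε| = 1.68 > 1, so demand is elastic. A price rise therefore reduces total revenue.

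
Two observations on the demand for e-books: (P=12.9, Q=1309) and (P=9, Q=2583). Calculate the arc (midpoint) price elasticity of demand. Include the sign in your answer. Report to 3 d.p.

ΔQ = 2583 − 1309 = 1274; ΔP = 9 − 12.9 = -3.9.
Midpoints: P̄ = 10.95, Q̄ = 1946.0.
ε = (ΔQ/ΔP)(P̄/Q̄) = (1274/-3.9)(10.95/1946.0).

-1.838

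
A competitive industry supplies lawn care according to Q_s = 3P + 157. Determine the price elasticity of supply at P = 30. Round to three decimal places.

0.364

At P = 30, Q_s = 247.
dQ_s/dP = 3.
ε_s = (dQ_s/dP)(P/Q_s) = (3)(30/247).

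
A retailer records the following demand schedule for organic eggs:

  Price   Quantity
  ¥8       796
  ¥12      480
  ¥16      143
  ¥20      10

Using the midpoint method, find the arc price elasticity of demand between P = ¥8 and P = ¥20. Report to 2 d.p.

At P = 8, Q = 796; at P = 20, Q = 10.
ΔQ = -786, ΔP = 12. Midpoints: P̄ = 14.00, Q̄ = 403.0.
ε = (ΔQ/ΔP)(P̄/Q̄) = (-786/12)(14.00/403.0).

-2.28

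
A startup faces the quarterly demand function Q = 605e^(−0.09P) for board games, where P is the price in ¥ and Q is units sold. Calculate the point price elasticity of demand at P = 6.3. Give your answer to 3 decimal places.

At P = 6.3, Q = 343.171.
dQ/dP = −0.09·605e^(−0.09P) = −0.09Q = -30.885.
ε = (dQ/dP)(P/Q) = (-30.885)(6.3/343.171).

-0.567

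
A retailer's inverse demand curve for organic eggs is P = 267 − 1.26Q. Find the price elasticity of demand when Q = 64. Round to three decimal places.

-2.311

At Q = 64, P = 267 − 1.26(64) = 186.36.
dP/dQ = −1.26, so dQ/dP = 1/(−1.26) = -0.794.
ε = (dQ/dP)(P/Q) = (-0.794)(186.36/64).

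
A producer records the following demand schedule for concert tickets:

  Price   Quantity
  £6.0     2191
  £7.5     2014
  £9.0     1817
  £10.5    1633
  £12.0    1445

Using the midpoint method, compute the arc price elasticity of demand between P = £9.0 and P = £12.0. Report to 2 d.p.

At P = 9.0, Q = 1817; at P = 12.0, Q = 1445.
ΔQ = -372, ΔP = 3.0. Midpoints: P̄ = 10.50, Q̄ = 1631.0.
ε = (ΔQ/ΔP)(P̄/Q̄) = (-372/3.0)(10.50/1631.0).

-0.80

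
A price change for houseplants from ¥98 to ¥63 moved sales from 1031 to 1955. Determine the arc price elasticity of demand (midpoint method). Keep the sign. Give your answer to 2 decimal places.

-1.42

ΔQ = 1955 − 1031 = 924; ΔP = 63 − 98 = -35.
Midpoints: P̄ = 80.50, Q̄ = 1493.0.
ε = (ΔQ/ΔP)(P̄/Q̄) = (924/-35)(80.50/1493.0).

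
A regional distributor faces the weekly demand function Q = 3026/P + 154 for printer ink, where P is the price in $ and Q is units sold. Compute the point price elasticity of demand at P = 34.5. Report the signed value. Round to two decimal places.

-0.36

At P = 34.5, Q = 241.710.
dQ/dP = −3026/P² = -2.542.
ε = (dQ/dP)(P/Q) = (-2.542)(34.5/241.710).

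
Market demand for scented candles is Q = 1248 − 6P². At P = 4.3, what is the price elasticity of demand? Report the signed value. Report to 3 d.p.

At P = 4.3, Q = 1137.060.
dQ/dP = −12P = -51.600.
ε = (dQ/dP)(P/Q) = (-51.600)(4.3/1137.060).

-0.195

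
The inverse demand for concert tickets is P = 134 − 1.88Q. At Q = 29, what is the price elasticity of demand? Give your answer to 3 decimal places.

-1.458

At Q = 29, P = 134 − 1.88(29) = 79.48.
dP/dQ = −1.88, so dQ/dP = 1/(−1.88) = -0.532.
ε = (dQ/dP)(P/Q) = (-0.532)(79.48/29).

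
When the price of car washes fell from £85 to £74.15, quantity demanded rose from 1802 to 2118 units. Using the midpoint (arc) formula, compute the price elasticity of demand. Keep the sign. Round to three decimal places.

ΔQ = 2118 − 1802 = 316; ΔP = 74.15 − 85 = -10.85.
Midpoints: P̄ = 79.58, Q̄ = 1960.0.
ε = (ΔQ/ΔP)(P̄/Q̄) = (316/-10.85)(79.58/1960.0).

-1.182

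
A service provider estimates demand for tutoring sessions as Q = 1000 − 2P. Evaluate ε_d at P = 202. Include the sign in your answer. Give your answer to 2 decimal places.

-0.68

At P = 202, Q = 596.
dQ/dP = −2.
ε = (dQ/dP)(P/Q) = (-2)(202/596).
|ε| < 1, so demand is inelastic at this price.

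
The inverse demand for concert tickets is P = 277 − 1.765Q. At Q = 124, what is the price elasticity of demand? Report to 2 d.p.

-0.27

At Q = 124, P = 277 − 1.765(124) = 58.14.
dP/dQ = −1.765, so dQ/dP = 1/(−1.765) = -0.567.
ε = (dQ/dP)(P/Q) = (-0.567)(58.14/124).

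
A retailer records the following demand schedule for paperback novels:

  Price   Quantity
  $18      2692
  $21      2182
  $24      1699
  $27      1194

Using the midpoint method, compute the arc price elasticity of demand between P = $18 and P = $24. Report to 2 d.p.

-1.58

At P = 18, Q = 2692; at P = 24, Q = 1699.
ΔQ = -993, ΔP = 6. Midpoints: P̄ = 21.00, Q̄ = 2195.5.
ε = (ΔQ/ΔP)(P̄/Q̄) = (-993/6)(21.00/2195.5).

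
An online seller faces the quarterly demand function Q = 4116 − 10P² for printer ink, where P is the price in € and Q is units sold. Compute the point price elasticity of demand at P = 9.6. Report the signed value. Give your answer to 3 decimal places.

-0.577

At P = 9.6, Q = 3194.400.
dQ/dP = −20P = -192.
ε = (dQ/dP)(P/Q) = (-192)(9.6/3194.400).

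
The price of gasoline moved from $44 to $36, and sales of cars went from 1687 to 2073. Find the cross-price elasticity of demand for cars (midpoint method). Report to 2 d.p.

ΔQ_x = 2073 − 1687 = 386; ΔP_y = 36 − 44 = -8.
Midpoints: P̄_y = 40.00, Q̄_x = 1880.0.
ε_xy = (ΔQ_x/ΔP_y)(P̄_y/Q̄_x) = (386/-8)(40.00/1880.0).

-1.03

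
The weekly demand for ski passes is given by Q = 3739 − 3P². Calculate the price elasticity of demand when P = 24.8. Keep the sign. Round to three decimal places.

At P = 24.8, Q = 1893.880.
dQ/dP = −6P = -148.800.
ε = (dQ/dP)(P/Q) = (-148.800)(24.8/1893.880).
|ε| > 1, so demand is elastic at this price.

-1.949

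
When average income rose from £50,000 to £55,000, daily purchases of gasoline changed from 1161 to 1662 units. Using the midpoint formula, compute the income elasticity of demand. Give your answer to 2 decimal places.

3.73

ΔQ = 501, ΔI = 5000. Midpoints: Ī = 52,500, Q̄ = 1411.5.
ε_I = (ΔQ/ΔI)(Ī/Q̄) = (501/5000)(52500/1411.5).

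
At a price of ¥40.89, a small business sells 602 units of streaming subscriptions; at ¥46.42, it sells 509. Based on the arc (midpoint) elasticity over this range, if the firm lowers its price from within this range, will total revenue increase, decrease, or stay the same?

increase

Arc ε = (-93/5.53)(43.66/555.5) ≈ -1.322.
|ε| = 1.32 > 1, so demand is elastic. A price cut therefore raises total revenue.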